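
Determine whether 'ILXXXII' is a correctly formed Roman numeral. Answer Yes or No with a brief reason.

'ILXXXII': Invalid subtractive combination: IL

No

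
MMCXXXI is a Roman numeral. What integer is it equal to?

MMCXXXI: M=1000, M=1000, C=100, X=10, X=10, X=10, I=1
1000 + 1000 + 100 + 10 + 10 + 10 + 1 = 2131

2131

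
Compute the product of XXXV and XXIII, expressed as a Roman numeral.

XXXV = 35
XXIII = 23
35 × 23 = 805

DCCCV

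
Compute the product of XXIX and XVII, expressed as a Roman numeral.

XXIX = 29
XVII = 17
29 × 17 = 493

CDXCIII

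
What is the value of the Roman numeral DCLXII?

DCLXII: D=500, C=100, L=50, X=10, I=1, I=1
500 + 100 + 50 + 10 + 1 + 1 = 662

662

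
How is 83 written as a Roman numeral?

Convert 83 to Roman numerals:
  83 contains 1×50 (L)
  33 contains 3×10 (XXX)
  3 contains 3×1 (III)

LXXXIII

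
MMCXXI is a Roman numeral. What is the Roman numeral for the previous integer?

MMCXXI = 2121; previous is 2120

MMCXX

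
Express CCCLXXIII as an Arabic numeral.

CCCLXXIII: C=100, C=100, C=100, L=50, X=10, X=10, I=1, I=1, I=1
100 + 100 + 100 + 50 + 10 + 10 + 1 + 1 + 1 = 373

373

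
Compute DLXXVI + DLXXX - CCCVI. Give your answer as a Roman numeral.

DLXXVI = 576, DLXXX = 580, CCCVI = 306
576 + 580 = 1156
1156 - 306 = 850

DCCCL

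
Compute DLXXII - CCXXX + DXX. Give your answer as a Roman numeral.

DLXXII = 572, CCXXX = 230, DXX = 520
572 - 230 = 342
342 + 520 = 862

DCCCLXII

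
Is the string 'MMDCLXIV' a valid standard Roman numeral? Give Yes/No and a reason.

'MMDCLXIV': Check the rules: uses only the symbols I, V, X, L, C, D, M; no symbol is repeated more than three times in a row; V, L and D each appear at most once; the only place a smaller symbol precedes a larger one is the allowed subtractive pair IV, the symbol right after such a pair (if any) is smaller than the pair's first symbol, and otherwise the values never increase from left to right. Value: M (1000) + M (1000) + D (500) + C (100) + L (50) + X (10) + IV (4) = 2664. So it is a valid standard Roman numeral.

Yes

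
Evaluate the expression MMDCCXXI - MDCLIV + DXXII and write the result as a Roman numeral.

MMDCCXXI = 2721, MDCLIV = 1654, DXXII = 522
2721 - 1654 = 1067
1067 + 522 = 1589

MDLXXXIX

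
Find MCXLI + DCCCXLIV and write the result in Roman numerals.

MCXLI = 1141
DCCCXLIV = 844
1141 + 844 = 1985

MCMLXXXV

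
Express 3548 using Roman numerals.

Convert 3548 to Roman numerals:
  3548 contains 3×1000 (MMM)
  548 contains 1×500 (D)
  48 contains 1×40 (XL)
  8 contains 1×5 (V)
  3 contains 3×1 (III)

MMMDXLVIII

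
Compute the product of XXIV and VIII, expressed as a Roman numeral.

XXIV = 24
VIII = 8
24 × 8 = 192

CXCII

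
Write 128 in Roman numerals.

Convert 128 to Roman numerals:
  128 contains 1×100 (C)
  28 contains 2×10 (XX)
  8 contains 1×5 (V)
  3 contains 3×1 (III)

CXXVIII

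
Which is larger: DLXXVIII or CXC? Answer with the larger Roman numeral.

DLXXVIII = 578
CXC = 190
578 is larger

DLXXVIII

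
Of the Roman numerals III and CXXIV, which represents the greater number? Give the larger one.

III = 3
CXXIV = 124
124 is larger

CXXIV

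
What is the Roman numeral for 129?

Convert 129 to Roman numerals:
  129 contains 1×100 (C)
  29 contains 2×10 (XX)
  9 contains 1×9 (IX)

CXXIX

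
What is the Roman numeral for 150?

Convert 150 to Roman numerals:
  150 contains 1×100 (C)
  50 contains 1×50 (L)

CL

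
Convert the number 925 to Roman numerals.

Convert 925 to Roman numerals:
  925 contains 1×900 (CM)
  25 contains 2×10 (XX)
  5 contains 1×5 (V)

CMXXV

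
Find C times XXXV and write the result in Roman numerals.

C = 100
XXXV = 35
100 × 35 = 3500

MMMD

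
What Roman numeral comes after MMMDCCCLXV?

MMMDCCCLXV = 3865, so the next integer is 3865 + 1 = 3866

MMMDCCCLXVI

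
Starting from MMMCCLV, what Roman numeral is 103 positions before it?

MMMCCLV = 3255
3255 - 103 = 3152

MMMCLII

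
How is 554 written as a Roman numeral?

Convert 554 to Roman numerals:
  554 contains 1×500 (D)
  54 contains 1×50 (L)
  4 contains 1×4 (IV)

DLIV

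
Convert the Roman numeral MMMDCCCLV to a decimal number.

MMMDCCCLV: M=1000, M=1000, M=1000, D=500, C=100, C=100, C=100, L=50, V=5
1000 + 1000 + 1000 + 500 + 100 + 100 + 100 + 50 + 5 = 3855

3855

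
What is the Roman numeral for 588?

Convert 588 to Roman numerals:
  588 contains 1×500 (D)
  88 contains 1×50 (L)
  38 contains 3×10 (XXX)
  8 contains 1×5 (V)
  3 contains 3×1 (III)

DLXXXVIII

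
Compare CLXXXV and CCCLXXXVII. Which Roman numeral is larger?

CLXXXV = 185
CCCLXXXVII = 387
387 is larger

CCCLXXXVII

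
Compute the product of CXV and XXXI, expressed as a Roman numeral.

CXV = 115
XXXI = 31
115 × 31 = 3565

MMMDLXV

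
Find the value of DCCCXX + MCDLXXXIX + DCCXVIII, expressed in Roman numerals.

DCCCXX = 820, MCDLXXXIX = 1489, DCCXVIII = 718
820 + 1489 = 2309
2309 + 718 = 3027

MMMXXVII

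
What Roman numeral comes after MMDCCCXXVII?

MMDCCCXXVII = 2827; next is 2828

MMDCCCXXVIII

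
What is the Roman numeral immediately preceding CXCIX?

CXCIX = 199; previous is 198

CXCVIII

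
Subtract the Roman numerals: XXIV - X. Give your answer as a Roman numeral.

XXIV = 24
X = 10
24 - 10 = 14

XIV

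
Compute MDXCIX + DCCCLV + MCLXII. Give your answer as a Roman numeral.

MDXCIX = 1599, DCCCLV = 855, MCLXII = 1162
1599 + 855 = 2454
2454 + 1162 = 3616

MMMDCXVI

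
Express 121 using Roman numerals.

Convert 121 to Roman numerals:
  121 contains 1×100 (C)
  21 contains 2×10 (XX)
  1 contains 1×1 (I)

CXXI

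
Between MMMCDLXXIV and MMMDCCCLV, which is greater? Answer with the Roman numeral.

MMMCDLXXIV = 3474
MMMDCCCLV = 3855
3855 is larger

MMMDCCCLV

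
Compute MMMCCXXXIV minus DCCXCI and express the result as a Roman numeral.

MMMCCXXXIV = 3234
DCCXCI = 791
3234 - 791 = 2443

MMCDXLIII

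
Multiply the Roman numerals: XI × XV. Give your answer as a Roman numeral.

XI = 11
XV = 15
11 × 15 = 165

CLXV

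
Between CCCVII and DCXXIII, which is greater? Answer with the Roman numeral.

CCCVII = 307
DCXXIII = 623
623 is larger

DCXXIII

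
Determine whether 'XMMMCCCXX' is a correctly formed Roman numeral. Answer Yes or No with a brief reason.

'XMMMCCCXX': Invalid subtractive combination: XM

No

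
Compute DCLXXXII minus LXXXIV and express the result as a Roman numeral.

DCLXXXII = 682
LXXXIV = 84
682 - 84 = 598

DXCVIII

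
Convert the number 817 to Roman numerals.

Convert 817 to Roman numerals:
  817 contains 1×500 (D)
  317 contains 3×100 (CCC)
  17 contains 1×10 (X)
  7 contains 1×5 (V)
  2 contains 2×1 (II)

DCCCXVII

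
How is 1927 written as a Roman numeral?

Convert 1927 to Roman numerals:
  1927 contains 1×1000 (M)
  927 contains 1×900 (CM)
  27 contains 2×10 (XX)
  7 contains 1×5 (V)
  2 contains 2×1 (II)

MCMXXVII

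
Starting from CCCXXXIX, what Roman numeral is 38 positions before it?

CCCXXXIX = 339
339 - 38 = 301

CCCI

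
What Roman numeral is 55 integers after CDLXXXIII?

CDLXXXIII = 483
483 + 55 = 538

DXXXVIII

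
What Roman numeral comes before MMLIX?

MMLIX = 2059, so the previous integer is 2059 - 1 = 2058

MMLVIII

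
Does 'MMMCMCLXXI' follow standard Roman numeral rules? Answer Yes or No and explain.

'MMMCMCLXXI': C cannot come right after the subtractive pair CM: once C is subtracted in CM, the next symbol must be smaller than C

No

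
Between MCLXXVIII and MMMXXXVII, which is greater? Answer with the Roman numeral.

MCLXXVIII = 1178
MMMXXXVII = 3037
3037 is larger

MMMXXXVII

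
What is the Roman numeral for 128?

Convert 128 to Roman numerals:
  128 contains 1×100 (C)
  28 contains 2×10 (XX)
  8 contains 1×5 (V)
  3 contains 3×1 (III)

CXXVIII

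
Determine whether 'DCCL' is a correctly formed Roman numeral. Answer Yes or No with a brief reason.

'DCCL': Check the rules: uses only the symbols I, V, X, L, C, D, M; no symbol is repeated more than three times in a row; V, L and D each appear at most once; no smaller symbol precedes a larger one (values never increase from left to right). Value: D (500) + C (100) + C (100) + L (50) = 750. So it is a valid standard Roman numeral.

Yes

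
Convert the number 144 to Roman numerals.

Convert 144 to Roman numerals:
  144 contains 1×100 (C)
  44 contains 1×40 (XL)
  4 contains 1×4 (IV)

CXLIV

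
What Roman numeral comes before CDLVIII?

CDLVIII = 458; previous is 457

CDLVII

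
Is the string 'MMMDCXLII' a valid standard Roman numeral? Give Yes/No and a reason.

'MMMDCXLII': Check the rules: uses only the symbols I, V, X, L, C, D, M; no symbol is repeated more than three times in a row; V, L and D each appear at most once; the only place a smaller symbol precedes a larger one is the allowed subtractive pair XL, the symbol right after such a pair (if any) is smaller than the pair's first symbol, and otherwise the values never increase from left to right. Value: M (1000) + M (1000) + M (1000) + D (500) + C (100) + XL (40) + I (1) + I (1) = 3642. So it is a valid standard Roman numeral.

Yes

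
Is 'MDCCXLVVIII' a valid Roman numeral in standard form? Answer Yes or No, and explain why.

'MDCCXLVVIII': V should not appear more than once

No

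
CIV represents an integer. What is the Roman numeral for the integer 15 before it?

CIV = 104
104 - 15 = 89

LXXXIX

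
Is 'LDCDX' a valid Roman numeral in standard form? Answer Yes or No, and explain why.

'LDCDX': D should not appear more than once

No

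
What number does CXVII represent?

CXVII: C=100, X=10, V=5, I=1, I=1
100 + 10 + 5 + 1 + 1 = 117

117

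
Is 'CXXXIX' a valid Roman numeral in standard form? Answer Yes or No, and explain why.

'CXXXIX': Check the rules: uses only the symbols I, V, X, L, C, D, M; no symbol is repeated more than three times in a row; V, L and D each appear at most once; the only place a smaller symbol precedes a larger one is the allowed subtractive pair IX, the symbol right after such a pair (if any) is smaller than the pair's first symbol, and otherwise the values never increase from left to right. Value: C (100) + X (10) + X (10) + X (10) + IX (9) = 139. So it is a valid standard Roman numeral.

Yes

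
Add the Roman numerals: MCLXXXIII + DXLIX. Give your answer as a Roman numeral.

MCLXXXIII = 1183
DXLIX = 549
1183 + 549 = 1732

MDCCXXXII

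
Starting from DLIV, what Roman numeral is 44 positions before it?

DLIV = 554
554 - 44 = 510

DX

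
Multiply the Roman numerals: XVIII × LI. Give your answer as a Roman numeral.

XVIII = 18
LI = 51
18 × 51 = 918

CMXVIII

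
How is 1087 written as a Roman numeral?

Convert 1087 to Roman numerals:
  1087 contains 1×1000 (M)
  87 contains 1×50 (L)
  37 contains 3×10 (XXX)
  7 contains 1×5 (V)
  2 contains 2×1 (II)

MLXXXVII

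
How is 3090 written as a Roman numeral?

Convert 3090 to Roman numerals:
  3090 contains 3×1000 (MMM)
  90 contains 1×90 (XC)

MMMXC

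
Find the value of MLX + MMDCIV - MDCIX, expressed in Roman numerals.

MLX = 1060, MMDCIV = 2604, MDCIX = 1609
1060 + 2604 = 3664
3664 - 1609 = 2055

MMLV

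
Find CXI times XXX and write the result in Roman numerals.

CXI = 111
XXX = 30
111 × 30 = 3330

MMMCCCXXX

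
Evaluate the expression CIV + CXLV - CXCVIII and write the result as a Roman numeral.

CIV = 104, CXLV = 145, CXCVIII = 198
104 + 145 = 249
249 - 198 = 51

LI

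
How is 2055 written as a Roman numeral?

Convert 2055 to Roman numerals:
  2055 contains 2×1000 (MM)
  55 contains 1×50 (L)
  5 contains 1×5 (V)

MMLV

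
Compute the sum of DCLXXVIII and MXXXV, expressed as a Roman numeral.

DCLXXVIII = 678
MXXXV = 1035
678 + 1035 = 1713

MDCCXIII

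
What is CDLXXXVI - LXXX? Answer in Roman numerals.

CDLXXXVI = 486
LXXX = 80
486 - 80 = 406

CDVI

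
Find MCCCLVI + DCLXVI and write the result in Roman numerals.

MCCCLVI = 1356
DCLXVI = 666
1356 + 666 = 2022

MMXXII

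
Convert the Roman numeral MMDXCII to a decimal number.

MMDXCII: M=1000, M=1000, D=500, XC=90, I=1, I=1
1000 + 1000 + 500 + 90 + 1 + 1 = 2592

2592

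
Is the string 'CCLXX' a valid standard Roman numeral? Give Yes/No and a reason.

'CCLXX': Check the rules: uses only the symbols I, V, X, L, C, D, M; no symbol is repeated more than three times in a row; V, L and D each appear at most once; no smaller symbol precedes a larger one (values never increase from left to right). Value: C (100) + C (100) + L (50) + X (10) + X (10) = 270. So it is a valid standard Roman numeral.

Yes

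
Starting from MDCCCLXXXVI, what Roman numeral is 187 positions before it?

MDCCCLXXXVI = 1886
1886 - 187 = 1699

MDCXCIX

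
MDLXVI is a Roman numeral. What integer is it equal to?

MDLXVI: M=1000, D=500, L=50, X=10, V=5, I=1
1000 + 500 + 50 + 10 + 5 + 1 = 1566

1566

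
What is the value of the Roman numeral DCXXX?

DCXXX: D=500, C=100, X=10, X=10, X=10
500 + 100 + 10 + 10 + 10 = 630

630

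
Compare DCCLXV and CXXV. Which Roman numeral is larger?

DCCLXV = 765
CXXV = 125
765 is larger

DCCLXV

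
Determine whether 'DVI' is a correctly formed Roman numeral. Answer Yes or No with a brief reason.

'DVI': Check the rules: uses only the symbols I, V, X, L, C, D, M; no symbol is repeated more than three times in a row; V, L and D each appear at most once; no smaller symbol precedes a larger one (values never increase from left to right). Value: D (500) + V (5) + I (1) = 506. So it is a valid standard Roman numeral.

Yes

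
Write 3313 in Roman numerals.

Convert 3313 to Roman numerals:
  3313 contains 3×1000 (MMM)
  313 contains 3×100 (CCC)
  13 contains 1×10 (X)
  3 contains 3×1 (III)

MMMCCCXIII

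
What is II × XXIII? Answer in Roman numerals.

II = 2
XXIII = 23
2 × 23 = 46

XLVI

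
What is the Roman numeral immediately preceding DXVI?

DXVI = 516, so the previous integer is 516 - 1 = 515

DXV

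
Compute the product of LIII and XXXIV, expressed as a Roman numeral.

LIII = 53
XXXIV = 34
53 × 34 = 1802

MDCCCII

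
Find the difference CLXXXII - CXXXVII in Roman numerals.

CLXXXII = 182
CXXXVII = 137
182 - 137 = 45

XLV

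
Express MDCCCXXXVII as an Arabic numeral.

MDCCCXXXVII: M=1000, D=500, C=100, C=100, C=100, X=10, X=10, X=10, V=5, I=1, I=1
1000 + 500 + 100 + 100 + 100 + 10 + 10 + 10 + 5 + 1 + 1 = 1837

1837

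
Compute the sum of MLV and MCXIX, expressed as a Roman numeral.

MLV = 1055
MCXIX = 1119
1055 + 1119 = 2174

MMCLXXIV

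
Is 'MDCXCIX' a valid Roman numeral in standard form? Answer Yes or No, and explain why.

'MDCXCIX': Check the rules: uses only the symbols I, V, X, L, C, D, M; no symbol is repeated more than three times in a row; V, L and D each appear at most once; the only places a smaller symbol precedes a larger one are the allowed subtractive pairs XC, IX, the symbol right after such a pair (if any) is smaller than the pair's first symbol, and otherwise the values never increase from left to right. Value: M (1000) + D (500) + C (100) + XC (90) + IX (9) = 1699. So it is a valid standard Roman numeral.

Yes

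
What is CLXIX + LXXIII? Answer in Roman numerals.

CLXIX = 169
LXXIII = 73
169 + 73 = 242

CCXLII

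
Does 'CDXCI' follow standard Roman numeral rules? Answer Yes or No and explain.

'CDXCI': Check the rules: uses only the symbols I, V, X, L, C, D, M; no symbol is repeated more than three times in a row; V, L and D each appear at most once; the only places a smaller symbol precedes a larger one are the allowed subtractive pairs CD, XC, the symbol right after such a pair (if any) is smaller than the pair's first symbol, and otherwise the values never increase from left to right. Value: CD (400) + XC (90) + I (1) = 491. So it is a valid standard Roman numeral.

Yes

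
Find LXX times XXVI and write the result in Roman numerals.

LXX = 70
XXVI = 26
70 × 26 = 1820

MDCCCXX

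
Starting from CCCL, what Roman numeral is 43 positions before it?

CCCL = 350
350 - 43 = 307

CCCVII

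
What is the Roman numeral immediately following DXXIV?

DXXIV = 524, so the next integer is 524 + 1 = 525

DXXV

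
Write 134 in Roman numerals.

Convert 134 to Roman numerals:
  134 contains 1×100 (C)
  34 contains 3×10 (XXX)
  4 contains 1×4 (IV)

CXXXIV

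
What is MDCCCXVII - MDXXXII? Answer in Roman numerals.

MDCCCXVII = 1817
MDXXXII = 1532
1817 - 1532 = 285

CCLXXXV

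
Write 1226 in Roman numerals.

Convert 1226 to Roman numerals:
  1226 contains 1×1000 (M)
  226 contains 2×100 (CC)
  26 contains 2×10 (XX)
  6 contains 1×5 (V)
  1 contains 1×1 (I)

MCCXXVI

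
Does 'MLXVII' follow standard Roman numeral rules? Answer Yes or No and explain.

'MLXVII': Check the rules: uses only the symbols I, V, X, L, C, D, M; no symbol is repeated more than three times in a row; V, L and D each appear at most once; no smaller symbol precedes a larger one (values never increase from left to right). Value: M (1000) + L (50) + X (10) + V (5) + I (1) + I (1) = 1067. So it is a valid standard Roman numeral.

Yes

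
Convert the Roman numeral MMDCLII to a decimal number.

MMDCLII: M=1000, M=1000, D=500, C=100, L=50, I=1, I=1
1000 + 1000 + 500 + 100 + 50 + 1 + 1 = 2652

2652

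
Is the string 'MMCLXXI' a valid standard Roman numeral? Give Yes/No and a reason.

'MMCLXXI': Check the rules: uses only the symbols I, V, X, L, C, D, M; no symbol is repeated more than three times in a row; V, L and D each appear at most once; no smaller symbol precedes a larger one (values never increase from left to right). Value: M (1000) + M (1000) + C (100) + L (50) + X (10) + X (10) + I (1) = 2171. So it is a valid standard Roman numeral.

Yes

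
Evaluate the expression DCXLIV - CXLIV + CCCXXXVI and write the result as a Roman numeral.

DCXLIV = 644, CXLIV = 144, CCCXXXVI = 336
644 - 144 = 500
500 + 336 = 836

DCCCXXXVI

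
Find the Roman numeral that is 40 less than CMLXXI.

CMLXXI = 971
971 - 40 = 931

CMXXXI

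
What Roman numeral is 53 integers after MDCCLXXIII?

MDCCLXXIII = 1773
1773 + 53 = 1826

MDCCCXXVI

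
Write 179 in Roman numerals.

Convert 179 to Roman numerals:
  179 contains 1×100 (C)
  79 contains 1×50 (L)
  29 contains 2×10 (XX)
  9 contains 1×9 (IX)

CLXXIX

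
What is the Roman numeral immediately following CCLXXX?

CCLXXX = 280; next is 281

CCLXXXI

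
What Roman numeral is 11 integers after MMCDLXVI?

MMCDLXVI = 2466
2466 + 11 = 2477

MMCDLXXVII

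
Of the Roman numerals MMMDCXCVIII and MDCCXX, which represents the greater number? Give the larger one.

MMMDCXCVIII = 3698
MDCCXX = 1720
3698 is larger

MMMDCXCVIII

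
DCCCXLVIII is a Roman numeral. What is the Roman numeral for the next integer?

DCCCXLVIII = 848, so the next integer is 848 + 1 = 849

DCCCXLIX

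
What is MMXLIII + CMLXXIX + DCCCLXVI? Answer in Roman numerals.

MMXLIII = 2043, CMLXXIX = 979, DCCCLXVI = 866
2043 + 979 = 3022
3022 + 866 = 3888

MMMDCCCLXXXVIII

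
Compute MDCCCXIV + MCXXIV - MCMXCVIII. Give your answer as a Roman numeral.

MDCCCXIV = 1814, MCXXIV = 1124, MCMXCVIII = 1998
1814 + 1124 = 2938
2938 - 1998 = 940

CMXL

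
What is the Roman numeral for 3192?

Convert 3192 to Roman numerals:
  3192 contains 3×1000 (MMM)
  192 contains 1×100 (C)
  92 contains 1×90 (XC)
  2 contains 2×1 (II)

MMMCXCII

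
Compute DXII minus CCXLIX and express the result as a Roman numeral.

DXII = 512
CCXLIX = 249
512 - 249 = 263

CCLXIII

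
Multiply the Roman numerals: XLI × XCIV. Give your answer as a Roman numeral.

XLI = 41
XCIV = 94
41 × 94 = 3854

MMMDCCCLIV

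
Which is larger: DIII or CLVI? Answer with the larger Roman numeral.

DIII = 503
CLVI = 156
503 is larger

DIII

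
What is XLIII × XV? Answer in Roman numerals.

XLIII = 43
XV = 15
43 × 15 = 645

DCXLV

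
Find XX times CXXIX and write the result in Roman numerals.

XX = 20
CXXIX = 129
20 × 129 = 2580

MMDLXXX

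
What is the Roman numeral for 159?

Convert 159 to Roman numerals:
  159 contains 1×100 (C)
  59 contains 1×50 (L)
  9 contains 1×9 (IX)

CLIX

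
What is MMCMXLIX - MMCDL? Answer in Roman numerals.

MMCMXLIX = 2949
MMCDL = 2450
2949 - 2450 = 499

CDXCIX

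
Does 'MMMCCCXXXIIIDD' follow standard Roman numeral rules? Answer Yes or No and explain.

'MMMCCCXXXIIIDD': D should not appear more than once

No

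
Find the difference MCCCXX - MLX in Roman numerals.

MCCCXX = 1320
MLX = 1060
1320 - 1060 = 260

CCLX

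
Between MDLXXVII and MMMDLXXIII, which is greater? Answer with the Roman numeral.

MDLXXVII = 1577
MMMDLXXIII = 3573
3573 is larger

MMMDLXXIII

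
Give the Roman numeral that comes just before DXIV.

DXIV = 514, so the previous integer is 514 - 1 = 513

DXIII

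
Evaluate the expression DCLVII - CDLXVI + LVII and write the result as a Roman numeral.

DCLVII = 657, CDLXVI = 466, LVII = 57
657 - 466 = 191
191 + 57 = 248

CCXLVIII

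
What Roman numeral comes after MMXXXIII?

MMXXXIII = 2033; next is 2034

MMXXXIV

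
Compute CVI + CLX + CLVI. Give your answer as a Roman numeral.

CVI = 106, CLX = 160, CLVI = 156
106 + 160 = 266
266 + 156 = 422

CDXXII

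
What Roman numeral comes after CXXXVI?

CXXXVI = 136, so the next integer is 136 + 1 = 137

CXXXVII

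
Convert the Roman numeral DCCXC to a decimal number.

DCCXC: D=500, C=100, C=100, XC=90
500 + 100 + 100 + 90 = 790

790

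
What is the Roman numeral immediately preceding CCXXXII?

CCXXXII = 232; previous is 231

CCXXXI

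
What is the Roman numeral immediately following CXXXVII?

CXXXVII = 137; next is 138

CXXXVIII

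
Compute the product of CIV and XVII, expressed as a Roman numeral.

CIV = 104
XVII = 17
104 × 17 = 1768

MDCCLXVIII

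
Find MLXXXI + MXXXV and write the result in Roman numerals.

MLXXXI = 1081
MXXXV = 1035
1081 + 1035 = 2116

MMCXVI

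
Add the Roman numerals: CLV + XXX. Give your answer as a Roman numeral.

CLV = 155
XXX = 30
155 + 30 = 185

CLXXXV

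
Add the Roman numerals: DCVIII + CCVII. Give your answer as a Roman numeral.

DCVIII = 608
CCVII = 207
608 + 207 = 815

DCCCXV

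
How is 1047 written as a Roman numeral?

Convert 1047 to Roman numerals:
  1047 contains 1×1000 (M)
  47 contains 1×40 (XL)
  7 contains 1×5 (V)
  2 contains 2×1 (II)

MXLVII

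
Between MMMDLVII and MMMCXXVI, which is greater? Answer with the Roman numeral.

MMMDLVII = 3557
MMMCXXVI = 3126
3557 is larger

MMMDLVII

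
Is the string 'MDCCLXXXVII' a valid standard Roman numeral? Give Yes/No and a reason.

'MDCCLXXXVII': Check the rules: uses only the symbols I, V, X, L, C, D, M; no symbol is repeated more than three times in a row; V, L and D each appear at most once; no smaller symbol precedes a larger one (values never increase from left to right). Value: M (1000) + D (500) + C (100) + C (100) + L (50) + X (10) + X (10) + X (10) + V (5) + I (1) + I (1) = 1787. So it is a valid standard Roman numeral.

Yes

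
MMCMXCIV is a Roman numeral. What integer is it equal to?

MMCMXCIV: M=1000, M=1000, CM=900, XC=90, IV=4
1000 + 1000 + 900 + 90 + 4 = 2994

2994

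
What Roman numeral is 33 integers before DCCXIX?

DCCXIX = 719
719 - 33 = 686

DCLXXXVI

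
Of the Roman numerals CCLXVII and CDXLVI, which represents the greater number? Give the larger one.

CCLXVII = 267
CDXLVI = 446
446 is larger

CDXLVI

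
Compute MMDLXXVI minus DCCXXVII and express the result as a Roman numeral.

MMDLXXVI = 2576
DCCXXVII = 727
2576 - 727 = 1849

MDCCCXLIX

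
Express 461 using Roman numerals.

Convert 461 to Roman numerals:
  461 contains 1×400 (CD)
  61 contains 1×50 (L)
  11 contains 1×10 (X)
  1 contains 1×1 (I)

CDLXI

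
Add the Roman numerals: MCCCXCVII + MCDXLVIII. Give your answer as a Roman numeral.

MCCCXCVII = 1397
MCDXLVIII = 1448
1397 + 1448 = 2845

MMDCCCXLV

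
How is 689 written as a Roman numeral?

Convert 689 to Roman numerals:
  689 contains 1×500 (D)
  189 contains 1×100 (C)
  89 contains 1×50 (L)
  39 contains 3×10 (XXX)
  9 contains 1×9 (IX)

DCLXXXIX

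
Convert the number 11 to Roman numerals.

Convert 11 to Roman numerals:
  11 contains 1×10 (X)
  1 contains 1×1 (I)

XI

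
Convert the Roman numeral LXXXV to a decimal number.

LXXXV: L=50, X=10, X=10, X=10, V=5
50 + 10 + 10 + 10 + 5 = 85

85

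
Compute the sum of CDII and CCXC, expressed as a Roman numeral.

CDII = 402
CCXC = 290
402 + 290 = 692

DCXCII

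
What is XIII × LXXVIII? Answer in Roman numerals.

XIII = 13
LXXVIII = 78
13 × 78 = 1014

MXIV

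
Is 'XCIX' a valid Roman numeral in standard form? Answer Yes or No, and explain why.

'XCIX': Check the rules: uses only the symbols I, V, X, L, C, D, M; no symbol is repeated more than three times in a row; V, L and D each appear at most once; the only places a smaller symbol precedes a larger one are the allowed subtractive pairs XC, IX, the symbol right after such a pair (if any) is smaller than the pair's first symbol, and otherwise the values never increase from left to right. Value: XC (90) + IX (9) = 99. So it is a valid standard Roman numeral.

Yes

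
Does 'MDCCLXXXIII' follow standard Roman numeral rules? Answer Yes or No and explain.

'MDCCLXXXIII': Check the rules: uses only the symbols I, V, X, L, C, D, M; no symbol is repeated more than three times in a row; V, L and D each appear at most once; no smaller symbol precedes a larger one (values never increase from left to right). Value: M (1000) + D (500) + C (100) + C (100) + L (50) + X (10) + X (10) + X (10) + I (1) + I (1) + I (1) = 1783. So it is a valid standard Roman numeral.

Yes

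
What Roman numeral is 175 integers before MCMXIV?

MCMXIV = 1914
1914 - 175 = 1739

MDCCXXXIX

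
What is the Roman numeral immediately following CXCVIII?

CXCVIII = 198; next is 199

CXCIX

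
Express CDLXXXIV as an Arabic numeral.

CDLXXXIV: CD=400, L=50, X=10, X=10, X=10, IV=4
400 + 50 + 10 + 10 + 10 + 4 = 484

484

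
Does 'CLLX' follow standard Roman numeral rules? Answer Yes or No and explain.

'CLLX': L should not appear more than once

No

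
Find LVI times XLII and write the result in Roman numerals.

LVI = 56
XLII = 42
56 × 42 = 2352

MMCCCLII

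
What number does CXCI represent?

CXCI: C=100, XC=90, I=1
100 + 90 + 1 = 191

191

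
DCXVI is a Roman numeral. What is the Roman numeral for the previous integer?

DCXVI = 616; previous is 615

DCXV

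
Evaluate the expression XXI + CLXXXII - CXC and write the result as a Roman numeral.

XXI = 21, CLXXXII = 182, CXC = 190
21 + 182 = 203
203 - 190 = 13

XIII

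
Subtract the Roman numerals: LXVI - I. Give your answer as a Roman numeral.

LXVI = 66
I = 1
66 - 1 = 65

LXV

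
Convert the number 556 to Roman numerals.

Convert 556 to Roman numerals:
  556 contains 1×500 (D)
  56 contains 1×50 (L)
  6 contains 1×5 (V)
  1 contains 1×1 (I)

DLVI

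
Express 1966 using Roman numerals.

Convert 1966 to Roman numerals:
  1966 contains 1×1000 (M)
  966 contains 1×900 (CM)
  66 contains 1×50 (L)
  16 contains 1×10 (X)
  6 contains 1×5 (V)
  1 contains 1×1 (I)

MCMLXVI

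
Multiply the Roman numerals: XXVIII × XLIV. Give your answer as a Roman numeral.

XXVIII = 28
XLIV = 44
28 × 44 = 1232

MCCXXXII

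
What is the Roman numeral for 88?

Convert 88 to Roman numerals:
  88 contains 1×50 (L)
  38 contains 3×10 (XXX)
  8 contains 1×5 (V)
  3 contains 3×1 (III)

LXXXVIII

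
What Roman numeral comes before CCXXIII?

CCXXIII = 223, so the previous integer is 223 - 1 = 222

CCXXII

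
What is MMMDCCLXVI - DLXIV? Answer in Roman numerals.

MMMDCCLXVI = 3766
DLXIV = 564
3766 - 564 = 3202

MMMCCII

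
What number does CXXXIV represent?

CXXXIV: C=100, X=10, X=10, X=10, IV=4
100 + 10 + 10 + 10 + 4 = 134

134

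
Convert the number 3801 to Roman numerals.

Convert 3801 to Roman numerals:
  3801 contains 3×1000 (MMM)
  801 contains 1×500 (D)
  301 contains 3×100 (CCC)
  1 contains 1×1 (I)

MMMDCCCI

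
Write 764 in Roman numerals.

Convert 764 to Roman numerals:
  764 contains 1×500 (D)
  264 contains 2×100 (CC)
  64 contains 1×50 (L)
  14 contains 1×10 (X)
  4 contains 1×4 (IV)

DCCLXIV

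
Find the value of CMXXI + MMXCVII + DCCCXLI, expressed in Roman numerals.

CMXXI = 921, MMXCVII = 2097, DCCCXLI = 841
921 + 2097 = 3018
3018 + 841 = 3859

MMMDCCCLIX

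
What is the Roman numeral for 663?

Convert 663 to Roman numerals:
  663 contains 1×500 (D)
  163 contains 1×100 (C)
  63 contains 1×50 (L)
  13 contains 1×10 (X)
  3 contains 3×1 (III)

DCLXIII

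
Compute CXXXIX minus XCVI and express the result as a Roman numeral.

CXXXIX = 139
XCVI = 96
139 - 96 = 43

XLIII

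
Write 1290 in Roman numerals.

Convert 1290 to Roman numerals:
  1290 contains 1×1000 (M)
  290 contains 2×100 (CC)
  90 contains 1×90 (XC)

MCCXC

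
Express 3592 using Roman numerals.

Convert 3592 to Roman numerals:
  3592 contains 3×1000 (MMM)
  592 contains 1×500 (D)
  92 contains 1×90 (XC)
  2 contains 2×1 (II)

MMMDXCII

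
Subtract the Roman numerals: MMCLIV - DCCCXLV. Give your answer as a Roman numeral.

MMCLIV = 2154
DCCCXLV = 845
2154 - 845 = 1309

MCCCIX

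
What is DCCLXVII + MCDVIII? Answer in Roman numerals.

DCCLXVII = 767
MCDVIII = 1408
767 + 1408 = 2175

MMCLXXV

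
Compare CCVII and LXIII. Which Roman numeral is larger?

CCVII = 207
LXIII = 63
207 is larger

CCVII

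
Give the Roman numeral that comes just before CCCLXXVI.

CCCLXXVI = 376, so the previous integer is 376 - 1 = 375

CCCLXXV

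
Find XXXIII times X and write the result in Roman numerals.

XXXIII = 33
X = 10
33 × 10 = 330

CCCXXX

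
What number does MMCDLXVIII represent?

MMCDLXVIII: M=1000, M=1000, CD=400, L=50, X=10, V=5, I=1, I=1, I=1
1000 + 1000 + 400 + 50 + 10 + 5 + 1 + 1 + 1 = 2468

2468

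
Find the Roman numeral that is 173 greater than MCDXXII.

MCDXXII = 1422
1422 + 173 = 1595

MDXCV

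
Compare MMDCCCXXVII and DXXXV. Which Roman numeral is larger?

MMDCCCXXVII = 2827
DXXXV = 535
2827 is larger

MMDCCCXXVII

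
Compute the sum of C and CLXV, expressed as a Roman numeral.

C = 100
CLXV = 165
100 + 165 = 265

CCLXV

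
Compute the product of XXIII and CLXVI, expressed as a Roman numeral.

XXIII = 23
CLXVI = 166
23 × 166 = 3818

MMMDCCCXVIII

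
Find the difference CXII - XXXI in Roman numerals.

CXII = 112
XXXI = 31
112 - 31 = 81

LXXXI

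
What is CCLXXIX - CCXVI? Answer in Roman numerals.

CCLXXIX = 279
CCXVI = 216
279 - 216 = 63

LXIII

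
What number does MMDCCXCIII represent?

MMDCCXCIII: M=1000, M=1000, D=500, C=100, C=100, XC=90, I=1, I=1, I=1
1000 + 1000 + 500 + 100 + 100 + 90 + 1 + 1 + 1 = 2793

2793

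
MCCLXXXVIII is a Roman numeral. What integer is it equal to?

MCCLXXXVIII: M=1000, C=100, C=100, L=50, X=10, X=10, X=10, V=5, I=1, I=1, I=1
1000 + 100 + 100 + 50 + 10 + 10 + 10 + 5 + 1 + 1 + 1 = 1288

1288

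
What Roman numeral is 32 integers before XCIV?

XCIV = 94
94 - 32 = 62

LXII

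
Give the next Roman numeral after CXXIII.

CXXIII = 123; next is 124

CXXIV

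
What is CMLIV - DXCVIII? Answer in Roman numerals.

CMLIV = 954
DXCVIII = 598
954 - 598 = 356

CCCLVI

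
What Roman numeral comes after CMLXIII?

CMLXIII = 963; next is 964

CMLXIV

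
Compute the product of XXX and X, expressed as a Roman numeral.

XXX = 30
X = 10
30 × 10 = 300

CCC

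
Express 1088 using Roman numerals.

Convert 1088 to Roman numerals:
  1088 contains 1×1000 (M)
  88 contains 1×50 (L)
  38 contains 3×10 (XXX)
  8 contains 1×5 (V)
  3 contains 3×1 (III)

MLXXXVIII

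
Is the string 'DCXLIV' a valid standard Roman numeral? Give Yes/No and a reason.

'DCXLIV': Check the rules: uses only the symbols I, V, X, L, C, D, M; no symbol is repeated more than three times in a row; V, L and D each appear at most once; the only places a smaller symbol precedes a larger one are the allowed subtractive pairs XL, IV, the symbol right after such a pair (if any) is smaller than the pair's first symbol, and otherwise the values never increase from left to right. Value: D (500) + C (100) + XL (40) + IV (4) = 644. So it is a valid standard Roman numeral.

Yes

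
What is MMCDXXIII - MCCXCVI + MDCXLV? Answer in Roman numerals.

MMCDXXIII = 2423, MCCXCVI = 1296, MDCXLV = 1645
2423 - 1296 = 1127
1127 + 1645 = 2772

MMDCCLXXII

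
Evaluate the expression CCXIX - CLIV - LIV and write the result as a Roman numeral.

CCXIX = 219, CLIV = 154, LIV = 54
219 - 154 = 65
65 - 54 = 11

XI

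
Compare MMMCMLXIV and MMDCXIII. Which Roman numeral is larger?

MMMCMLXIV = 3964
MMDCXIII = 2613
3964 is larger

MMMCMLXIV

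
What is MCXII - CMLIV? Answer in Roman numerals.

MCXII = 1112
CMLIV = 954
1112 - 954 = 158

CLVIII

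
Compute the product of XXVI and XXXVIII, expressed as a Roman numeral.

XXVI = 26
XXXVIII = 38
26 × 38 = 988

CMLXXXVIII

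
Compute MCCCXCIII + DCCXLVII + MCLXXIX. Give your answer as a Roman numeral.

MCCCXCIII = 1393, DCCXLVII = 747, MCLXXIX = 1179
1393 + 747 = 2140
2140 + 1179 = 3319

MMMCCCXIX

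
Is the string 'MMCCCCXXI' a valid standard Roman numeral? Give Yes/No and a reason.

'MMCCCCXXI': More than 3 consecutive C's

No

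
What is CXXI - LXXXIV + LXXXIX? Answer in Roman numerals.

CXXI = 121, LXXXIV = 84, LXXXIX = 89
121 - 84 = 37
37 + 89 = 126

CXXVI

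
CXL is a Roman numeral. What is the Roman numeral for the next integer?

CXL = 140; next is 141

CXLI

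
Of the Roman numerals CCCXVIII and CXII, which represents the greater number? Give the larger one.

CCCXVIII = 318
CXII = 112
318 is larger

CCCXVIII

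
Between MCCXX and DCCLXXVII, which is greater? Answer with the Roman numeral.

MCCXX = 1220
DCCLXXVII = 777
1220 is larger

MCCXX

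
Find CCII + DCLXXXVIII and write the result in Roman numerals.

CCII = 202
DCLXXXVIII = 688
202 + 688 = 890

DCCCXC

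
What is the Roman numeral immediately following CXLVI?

CXLVI = 146; next is 147

CXLVII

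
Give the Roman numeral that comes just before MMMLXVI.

MMMLXVI = 3066; previous is 3065

MMMLXV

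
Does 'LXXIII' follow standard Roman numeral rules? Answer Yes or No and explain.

'LXXIII': Check the rules: uses only the symbols I, V, X, L, C, D, M; no symbol is repeated more than three times in a row; V, L and D each appear at most once; no smaller symbol precedes a larger one (values never increase from left to right). Value: L (50) + X (10) + X (10) + I (1) + I (1) + I (1) = 73. So it is a valid standard Roman numeral.

Yes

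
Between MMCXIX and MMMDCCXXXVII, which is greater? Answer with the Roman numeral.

MMCXIX = 2119
MMMDCCXXXVII = 3737
3737 is larger

MMMDCCXXXVII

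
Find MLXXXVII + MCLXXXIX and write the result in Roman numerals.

MLXXXVII = 1087
MCLXXXIX = 1189
1087 + 1189 = 2276

MMCCLXXVI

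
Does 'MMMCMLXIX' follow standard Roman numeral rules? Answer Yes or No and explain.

'MMMCMLXIX': Check the rules: uses only the symbols I, V, X, L, C, D, M; no symbol is repeated more than three times in a row; V, L and D each appear at most once; the only places a smaller symbol precedes a larger one are the allowed subtractive pairs CM, IX, the symbol right after such a pair (if any) is smaller than the pair's first symbol, and otherwise the values never increase from left to right. Value: M (1000) + M (1000) + M (1000) + CM (900) + L (50) + X (10) + IX (9) = 3969. So it is a valid standard Roman numeral.

Yes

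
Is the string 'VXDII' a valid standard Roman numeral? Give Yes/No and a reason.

'VXDII': Invalid subtractive combination: VX

No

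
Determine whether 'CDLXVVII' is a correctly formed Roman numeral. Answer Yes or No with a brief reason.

'CDLXVVII': V should not appear more than once

No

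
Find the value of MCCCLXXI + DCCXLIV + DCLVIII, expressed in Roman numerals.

MCCCLXXI = 1371, DCCXLIV = 744, DCLVIII = 658
1371 + 744 = 2115
2115 + 658 = 2773

MMDCCLXXIII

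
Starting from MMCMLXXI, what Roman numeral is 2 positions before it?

MMCMLXXI = 2971
2971 - 2 = 2969

MMCMLXIX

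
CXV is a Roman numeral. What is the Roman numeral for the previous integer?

CXV = 115; previous is 114

CXIV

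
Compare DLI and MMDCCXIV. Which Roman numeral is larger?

DLI = 551
MMDCCXIV = 2714
2714 is larger

MMDCCXIV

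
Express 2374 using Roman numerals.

Convert 2374 to Roman numerals:
  2374 contains 2×1000 (MM)
  374 contains 3×100 (CCC)
  74 contains 1×50 (L)
  24 contains 2×10 (XX)
  4 contains 1×4 (IV)

MMCCCLXXIV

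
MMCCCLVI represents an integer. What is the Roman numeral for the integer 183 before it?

MMCCCLVI = 2356
2356 - 183 = 2173

MMCLXXIII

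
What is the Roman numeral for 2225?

Convert 2225 to Roman numerals:
  2225 contains 2×1000 (MM)
  225 contains 2×100 (CC)
  25 contains 2×10 (XX)
  5 contains 1×5 (V)

MMCCXXV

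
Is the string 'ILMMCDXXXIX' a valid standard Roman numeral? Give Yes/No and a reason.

'ILMMCDXXXIX': Invalid subtractive combination: IL

No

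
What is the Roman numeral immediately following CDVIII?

CDVIII = 408, so the next integer is 408 + 1 = 409

CDIX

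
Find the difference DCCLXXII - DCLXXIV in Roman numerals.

DCCLXXII = 772
DCLXXIV = 674
772 - 674 = 98

XCVIII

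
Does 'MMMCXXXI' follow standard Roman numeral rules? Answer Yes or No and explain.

'MMMCXXXI': Check the rules: uses only the symbols I, V, X, L, C, D, M; no symbol is repeated more than three times in a row; V, L and D each appear at most once; no smaller symbol precedes a larger one (values never increase from left to right). Value: M (1000) + M (1000) + M (1000) + C (100) + X (10) + X (10) + X (10) + I (1) = 3131. So it is a valid standard Roman numeral.

Yes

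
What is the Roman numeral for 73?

Convert 73 to Roman numerals:
  73 contains 1×50 (L)
  23 contains 2×10 (XX)
  3 contains 3×1 (III)

LXXIII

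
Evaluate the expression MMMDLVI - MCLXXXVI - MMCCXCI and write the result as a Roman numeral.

MMMDLVI = 3556, MCLXXXVI = 1186, MMCCXCI = 2291
3556 - 1186 = 2370
2370 - 2291 = 79

LXXIX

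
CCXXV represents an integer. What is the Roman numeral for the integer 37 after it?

CCXXV = 225
225 + 37 = 262

CCLXII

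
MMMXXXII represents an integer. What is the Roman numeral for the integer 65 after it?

MMMXXXII = 3032
3032 + 65 = 3097

MMMXCVII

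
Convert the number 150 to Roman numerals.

Convert 150 to Roman numerals:
  150 contains 1×100 (C)
  50 contains 1×50 (L)

CL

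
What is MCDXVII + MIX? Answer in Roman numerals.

MCDXVII = 1417
MIX = 1009
1417 + 1009 = 2426

MMCDXXVI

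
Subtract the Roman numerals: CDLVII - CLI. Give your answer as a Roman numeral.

CDLVII = 457
CLI = 151
457 - 151 = 306

CCCVI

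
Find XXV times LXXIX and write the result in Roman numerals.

XXV = 25
LXXIX = 79
25 × 79 = 1975

MCMLXXV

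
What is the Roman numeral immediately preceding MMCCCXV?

MMCCCXV = 2315; previous is 2314

MMCCCXIV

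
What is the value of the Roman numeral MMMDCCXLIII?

MMMDCCXLIII: M=1000, M=1000, M=1000, D=500, C=100, C=100, XL=40, I=1, I=1, I=1
1000 + 1000 + 1000 + 500 + 100 + 100 + 40 + 1 + 1 + 1 = 3743

3743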